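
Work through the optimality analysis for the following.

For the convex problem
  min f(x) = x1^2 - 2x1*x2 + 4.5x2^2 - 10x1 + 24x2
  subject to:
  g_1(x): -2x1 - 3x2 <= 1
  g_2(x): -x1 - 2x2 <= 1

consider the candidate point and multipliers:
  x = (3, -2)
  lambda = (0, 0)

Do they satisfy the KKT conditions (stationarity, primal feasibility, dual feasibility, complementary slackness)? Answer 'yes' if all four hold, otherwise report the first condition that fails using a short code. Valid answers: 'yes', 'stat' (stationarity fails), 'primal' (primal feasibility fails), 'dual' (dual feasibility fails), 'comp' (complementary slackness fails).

Gradient of f: grad f(x) = Q x + c = (0, 0)
Constraint values g_i(x) = a_i^T x - b_i:
  g_1((3, -2)) = -1
  g_2((3, -2)) = 0
Stationarity residual: grad f(x) + sum_i lambda_i a_i = (0, 0)
  -> stationarity OK
Primal feasibility (all g_i <= 0): OK
Dual feasibility (all lambda_i >= 0): OK
Complementary slackness (lambda_i * g_i(x) = 0 for all i): OK

Verdict: yes, KKT holds.

yes


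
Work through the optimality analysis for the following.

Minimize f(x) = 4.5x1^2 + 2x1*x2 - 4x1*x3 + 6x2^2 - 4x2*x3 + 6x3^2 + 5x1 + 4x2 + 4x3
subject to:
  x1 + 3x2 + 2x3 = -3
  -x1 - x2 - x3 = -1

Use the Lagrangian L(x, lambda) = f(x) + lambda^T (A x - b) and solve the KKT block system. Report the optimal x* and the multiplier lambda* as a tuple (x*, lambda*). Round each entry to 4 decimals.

Form the Lagrangian:
  L(x, lambda) = (1/2) x^T Q x + c^T x + lambda^T (A x - b)
Stationarity (grad_x L = 0): Q x + c + A^T lambda = 0.
Primal feasibility: A x = b.

This gives the KKT block system:
  [ Q   A^T ] [ x     ]   [-c ]
  [ A    0  ] [ lambda ] = [ b ]

Solving the linear system:
  x*      = (2.8667, -2.1333, 0.2667)
  lambda* = (21.2, 46.6667)
  f(x*)   = 58.5667

x* = (2.8667, -2.1333, 0.2667), lambda* = (21.2, 46.6667)


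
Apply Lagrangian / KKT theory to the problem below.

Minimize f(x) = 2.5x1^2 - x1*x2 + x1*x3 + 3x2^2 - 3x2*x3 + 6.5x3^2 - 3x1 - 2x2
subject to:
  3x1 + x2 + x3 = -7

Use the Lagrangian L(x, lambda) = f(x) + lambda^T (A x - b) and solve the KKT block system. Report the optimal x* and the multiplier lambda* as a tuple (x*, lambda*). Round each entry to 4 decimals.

Form the Lagrangian:
  L(x, lambda) = (1/2) x^T Q x + c^T x + lambda^T (A x - b)
Stationarity (grad_x L = 0): Q x + c + A^T lambda = 0.
Primal feasibility: A x = b.

This gives the KKT block system:
  [ Q   A^T ] [ x     ]   [-c ]
  [ A    0  ] [ lambda ] = [ b ]

Solving the linear system:
  x*      = (-1.9324, -0.8444, -0.3584)
  lambda* = (4.0587)
  f(x*)   = 17.9483

x* = (-1.9324, -0.8444, -0.3584), lambda* = (4.0587)


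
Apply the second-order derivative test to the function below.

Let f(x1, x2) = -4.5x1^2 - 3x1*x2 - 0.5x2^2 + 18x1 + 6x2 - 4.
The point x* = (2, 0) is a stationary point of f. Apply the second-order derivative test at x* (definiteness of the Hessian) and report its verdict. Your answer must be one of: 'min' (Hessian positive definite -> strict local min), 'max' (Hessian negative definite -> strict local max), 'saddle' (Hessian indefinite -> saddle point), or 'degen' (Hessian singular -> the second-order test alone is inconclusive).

Compute the Hessian H = grad^2 f:
  H = [[-9, -3], [-3, -1]]
Verify stationarity: grad f(x*) = H x* + g = (0, 0).
Eigenvalues of H: -10, 0.
H has a zero eigenvalue (singular; negative semidefinite but not definite), so H is neither positive definite, negative definite, nor indefinite. The second-order test alone is inconclusive -> degen.
(Indeed, f is constant along the null direction of H through x*, so x* is not a strict local extremum.)

degen


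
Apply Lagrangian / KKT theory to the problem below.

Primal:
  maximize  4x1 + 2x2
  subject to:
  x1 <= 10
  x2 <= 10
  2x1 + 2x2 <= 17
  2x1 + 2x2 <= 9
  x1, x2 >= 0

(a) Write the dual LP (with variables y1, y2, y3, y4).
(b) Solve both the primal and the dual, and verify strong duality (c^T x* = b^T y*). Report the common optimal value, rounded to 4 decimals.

The standard primal-dual pair for 'max c^T x s.t. A x <= b, x >= 0' is:
  Dual:  min b^T y  s.t.  A^T y >= c,  y >= 0.

So the dual LP is:
  minimize  10y1 + 10y2 + 17y3 + 9y4
  subject to:
    y1 + 2y3 + 2y4 >= 4
    y2 + 2y3 + 2y4 >= 2
    y1, y2, y3, y4 >= 0

Solving the primal: x* = (4.5, 0).
  primal value c^T x* = 18.
Solving the dual: y* = (0, 0, 0, 2).
  dual value b^T y* = 18.
Strong duality: c^T x* = b^T y*. Confirmed.

18


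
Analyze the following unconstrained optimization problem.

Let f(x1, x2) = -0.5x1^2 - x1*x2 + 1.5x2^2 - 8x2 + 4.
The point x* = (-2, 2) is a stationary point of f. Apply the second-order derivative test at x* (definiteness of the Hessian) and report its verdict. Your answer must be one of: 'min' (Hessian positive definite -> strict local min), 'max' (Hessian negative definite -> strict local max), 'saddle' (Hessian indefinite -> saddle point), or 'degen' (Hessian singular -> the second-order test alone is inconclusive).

Compute the Hessian H = grad^2 f:
  H = [[-1, -1], [-1, 3]]
Verify stationarity: grad f(x*) = H x* + g = (0, 0).
Eigenvalues of H: -1.2361, 3.2361.
Eigenvalues have mixed signs, so H is indefinite -> x* is a saddle point.

saddle


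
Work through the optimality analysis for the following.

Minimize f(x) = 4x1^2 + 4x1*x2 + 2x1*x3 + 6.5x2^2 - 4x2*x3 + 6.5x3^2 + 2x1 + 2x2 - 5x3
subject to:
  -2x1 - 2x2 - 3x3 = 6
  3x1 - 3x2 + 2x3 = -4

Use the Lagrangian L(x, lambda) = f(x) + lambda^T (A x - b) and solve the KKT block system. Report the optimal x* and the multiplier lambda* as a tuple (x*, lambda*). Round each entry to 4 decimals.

Form the Lagrangian:
  L(x, lambda) = (1/2) x^T Q x + c^T x + lambda^T (A x - b)
Stationarity (grad_x L = 0): Q x + c + A^T lambda = 0.
Primal feasibility: A x = b.

This gives the KKT block system:
  [ Q   A^T ] [ x     ]   [-c ]
  [ A    0  ] [ lambda ] = [ b ]

Solving the linear system:
  x*      = (-1.3116, -0.5045, -0.7893)
  lambda* = (-4.6841, 0.907)
  f(x*)   = 16.0234

x* = (-1.3116, -0.5045, -0.7893), lambda* = (-4.6841, 0.907)


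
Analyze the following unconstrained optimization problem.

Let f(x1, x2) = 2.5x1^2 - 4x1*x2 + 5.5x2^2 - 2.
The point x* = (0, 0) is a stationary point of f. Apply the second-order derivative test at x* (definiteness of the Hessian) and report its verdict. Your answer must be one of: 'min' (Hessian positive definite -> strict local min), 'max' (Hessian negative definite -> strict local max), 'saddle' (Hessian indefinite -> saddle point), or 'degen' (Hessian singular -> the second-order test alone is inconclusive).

Compute the Hessian H = grad^2 f:
  H = [[5, -4], [-4, 11]]
Verify stationarity: grad f(x*) = H x* + g = (0, 0).
Eigenvalues of H: 3, 13.
Both eigenvalues > 0, so H is positive definite -> x* is a strict local min.

min


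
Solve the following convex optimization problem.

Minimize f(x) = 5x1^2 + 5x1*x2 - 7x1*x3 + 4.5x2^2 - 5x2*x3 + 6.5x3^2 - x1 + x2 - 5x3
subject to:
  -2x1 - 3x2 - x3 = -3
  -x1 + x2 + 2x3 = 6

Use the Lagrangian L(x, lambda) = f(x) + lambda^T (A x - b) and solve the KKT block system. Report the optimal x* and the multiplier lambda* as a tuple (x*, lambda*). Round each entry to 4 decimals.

Form the Lagrangian:
  L(x, lambda) = (1/2) x^T Q x + c^T x + lambda^T (A x - b)
Stationarity (grad_x L = 0): Q x + c + A^T lambda = 0.
Primal feasibility: A x = b.

This gives the KKT block system:
  [ Q   A^T ] [ x     ]   [-c ]
  [ A    0  ] [ lambda ] = [ b ]

Solving the linear system:
  x*      = (-1.4444, 1.4444, 1.5556)
  lambda* = (-4.0222, -11.0667)
  f(x*)   = 24.7222

x* = (-1.4444, 1.4444, 1.5556), lambda* = (-4.0222, -11.0667)


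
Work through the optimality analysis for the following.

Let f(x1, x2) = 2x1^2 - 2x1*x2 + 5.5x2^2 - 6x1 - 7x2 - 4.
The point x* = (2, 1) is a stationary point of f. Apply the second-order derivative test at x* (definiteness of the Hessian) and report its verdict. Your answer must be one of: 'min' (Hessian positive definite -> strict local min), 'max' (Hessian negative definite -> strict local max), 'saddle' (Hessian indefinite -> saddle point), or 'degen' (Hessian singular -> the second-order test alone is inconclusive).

Compute the Hessian H = grad^2 f:
  H = [[4, -2], [-2, 11]]
Verify stationarity: grad f(x*) = H x* + g = (0, 0).
Eigenvalues of H: 3.4689, 11.5311.
Both eigenvalues > 0, so H is positive definite -> x* is a strict local min.

min


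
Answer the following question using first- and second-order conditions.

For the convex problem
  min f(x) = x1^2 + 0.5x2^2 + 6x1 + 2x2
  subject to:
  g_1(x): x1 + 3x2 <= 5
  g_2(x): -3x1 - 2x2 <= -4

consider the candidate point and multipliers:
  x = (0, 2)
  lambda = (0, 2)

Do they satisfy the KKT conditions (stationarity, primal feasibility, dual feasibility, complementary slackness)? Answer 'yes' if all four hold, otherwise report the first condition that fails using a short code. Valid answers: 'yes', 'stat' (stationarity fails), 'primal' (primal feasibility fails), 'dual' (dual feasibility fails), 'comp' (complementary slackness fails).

Gradient of f: grad f(x) = Q x + c = (6, 4)
Constraint values g_i(x) = a_i^T x - b_i:
  g_1((0, 2)) = 1
  g_2((0, 2)) = 0
Stationarity residual: grad f(x) + sum_i lambda_i a_i = (0, 0)
  -> stationarity OK
Primal feasibility (all g_i <= 0): FAILS
Dual feasibility (all lambda_i >= 0): OK
Complementary slackness (lambda_i * g_i(x) = 0 for all i): OK

Verdict: the first failing condition is primal_feasibility -> primal.

primal


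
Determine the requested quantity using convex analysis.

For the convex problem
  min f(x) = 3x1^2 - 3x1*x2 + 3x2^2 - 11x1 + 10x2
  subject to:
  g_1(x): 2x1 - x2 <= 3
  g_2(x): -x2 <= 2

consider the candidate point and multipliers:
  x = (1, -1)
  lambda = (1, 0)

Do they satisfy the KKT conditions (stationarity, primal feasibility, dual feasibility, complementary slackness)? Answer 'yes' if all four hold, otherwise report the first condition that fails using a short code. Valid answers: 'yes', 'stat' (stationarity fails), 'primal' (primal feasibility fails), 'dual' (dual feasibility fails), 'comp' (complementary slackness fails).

Gradient of f: grad f(x) = Q x + c = (-2, 1)
Constraint values g_i(x) = a_i^T x - b_i:
  g_1((1, -1)) = 0
  g_2((1, -1)) = -1
Stationarity residual: grad f(x) + sum_i lambda_i a_i = (0, 0)
  -> stationarity OK
Primal feasibility (all g_i <= 0): OK
Dual feasibility (all lambda_i >= 0): OK
Complementary slackness (lambda_i * g_i(x) = 0 for all i): OK

Verdict: yes, KKT holds.

yes


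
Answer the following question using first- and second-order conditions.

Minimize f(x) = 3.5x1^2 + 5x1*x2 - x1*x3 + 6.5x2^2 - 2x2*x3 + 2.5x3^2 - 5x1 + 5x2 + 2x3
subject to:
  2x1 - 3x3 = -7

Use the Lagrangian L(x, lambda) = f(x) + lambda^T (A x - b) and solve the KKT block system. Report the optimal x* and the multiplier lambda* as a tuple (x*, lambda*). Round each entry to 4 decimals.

Form the Lagrangian:
  L(x, lambda) = (1/2) x^T Q x + c^T x + lambda^T (A x - b)
Stationarity (grad_x L = 0): Q x + c + A^T lambda = 0.
Primal feasibility: A x = b.

This gives the KKT block system:
  [ Q   A^T ] [ x     ]   [-c ]
  [ A    0  ] [ lambda ] = [ b ]

Solving the linear system:
  x*      = (-0.2456, 0.0436, 2.1696)
  lambda* = (4.3354)
  f(x*)   = 18.0667

x* = (-0.2456, 0.0436, 2.1696), lambda* = (4.3354)


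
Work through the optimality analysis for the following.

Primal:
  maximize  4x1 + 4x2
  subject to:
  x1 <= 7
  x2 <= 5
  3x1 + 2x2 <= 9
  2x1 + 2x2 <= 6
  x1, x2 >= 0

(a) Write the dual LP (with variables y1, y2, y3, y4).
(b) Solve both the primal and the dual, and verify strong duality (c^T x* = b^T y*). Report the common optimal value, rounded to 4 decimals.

The standard primal-dual pair for 'max c^T x s.t. A x <= b, x >= 0' is:
  Dual:  min b^T y  s.t.  A^T y >= c,  y >= 0.

So the dual LP is:
  minimize  7y1 + 5y2 + 9y3 + 6y4
  subject to:
    y1 + 3y3 + 2y4 >= 4
    y2 + 2y3 + 2y4 >= 4
    y1, y2, y3, y4 >= 0

Solving the primal: x* = (3, 0).
  primal value c^T x* = 12.
Solving the dual: y* = (0, 0, 0, 2).
  dual value b^T y* = 12.
Strong duality: c^T x* = b^T y*. Confirmed.

12


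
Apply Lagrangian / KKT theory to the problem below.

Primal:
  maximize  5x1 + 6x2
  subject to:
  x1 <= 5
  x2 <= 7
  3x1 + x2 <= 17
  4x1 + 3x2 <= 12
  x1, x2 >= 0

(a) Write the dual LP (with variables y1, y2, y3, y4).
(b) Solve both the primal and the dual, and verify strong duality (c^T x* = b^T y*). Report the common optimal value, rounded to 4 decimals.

The standard primal-dual pair for 'max c^T x s.t. A x <= b, x >= 0' is:
  Dual:  min b^T y  s.t.  A^T y >= c,  y >= 0.

So the dual LP is:
  minimize  5y1 + 7y2 + 17y3 + 12y4
  subject to:
    y1 + 3y3 + 4y4 >= 5
    y2 + y3 + 3y4 >= 6
    y1, y2, y3, y4 >= 0

Solving the primal: x* = (0, 4).
  primal value c^T x* = 24.
Solving the dual: y* = (0, 0, 0, 2).
  dual value b^T y* = 24.
Strong duality: c^T x* = b^T y*. Confirmed.

24


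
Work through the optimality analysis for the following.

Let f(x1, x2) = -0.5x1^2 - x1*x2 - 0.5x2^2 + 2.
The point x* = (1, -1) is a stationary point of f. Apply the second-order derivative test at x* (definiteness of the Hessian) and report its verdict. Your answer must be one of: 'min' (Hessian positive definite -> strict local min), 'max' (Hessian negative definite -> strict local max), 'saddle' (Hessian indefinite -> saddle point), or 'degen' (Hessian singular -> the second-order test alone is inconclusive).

Compute the Hessian H = grad^2 f:
  H = [[-1, -1], [-1, -1]]
Verify stationarity: grad f(x*) = H x* + g = (0, 0).
Eigenvalues of H: -2, 0.
H has a zero eigenvalue (singular; negative semidefinite but not definite), so H is neither positive definite, negative definite, nor indefinite. The second-order test alone is inconclusive -> degen.
(Indeed, f is constant along the null direction of H through x*, so x* is not a strict local extremum.)

degen


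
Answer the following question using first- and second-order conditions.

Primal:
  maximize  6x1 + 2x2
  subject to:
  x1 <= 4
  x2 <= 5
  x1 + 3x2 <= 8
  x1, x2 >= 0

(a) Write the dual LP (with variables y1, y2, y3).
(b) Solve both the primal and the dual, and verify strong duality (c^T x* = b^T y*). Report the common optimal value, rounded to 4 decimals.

The standard primal-dual pair for 'max c^T x s.t. A x <= b, x >= 0' is:
  Dual:  min b^T y  s.t.  A^T y >= c,  y >= 0.

So the dual LP is:
  minimize  4y1 + 5y2 + 8y3
  subject to:
    y1 + y3 >= 6
    y2 + 3y3 >= 2
    y1, y2, y3 >= 0

Solving the primal: x* = (4, 1.3333).
  primal value c^T x* = 26.6667.
Solving the dual: y* = (5.3333, 0, 0.6667).
  dual value b^T y* = 26.6667.
Strong duality: c^T x* = b^T y*. Confirmed.

26.6667


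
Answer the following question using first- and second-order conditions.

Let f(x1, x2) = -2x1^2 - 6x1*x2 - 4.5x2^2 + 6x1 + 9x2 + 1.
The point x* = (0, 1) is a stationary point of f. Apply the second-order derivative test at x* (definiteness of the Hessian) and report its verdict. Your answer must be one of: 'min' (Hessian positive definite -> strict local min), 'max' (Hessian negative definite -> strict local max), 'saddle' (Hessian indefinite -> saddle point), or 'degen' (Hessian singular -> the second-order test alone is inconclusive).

Compute the Hessian H = grad^2 f:
  H = [[-4, -6], [-6, -9]]
Verify stationarity: grad f(x*) = H x* + g = (0, 0).
Eigenvalues of H: -13, 0.
H has a zero eigenvalue (singular; negative semidefinite but not definite), so H is neither positive definite, negative definite, nor indefinite. The second-order test alone is inconclusive -> degen.
(Indeed, f is constant along the null direction of H through x*, so x* is not a strict local extremum.)

degen


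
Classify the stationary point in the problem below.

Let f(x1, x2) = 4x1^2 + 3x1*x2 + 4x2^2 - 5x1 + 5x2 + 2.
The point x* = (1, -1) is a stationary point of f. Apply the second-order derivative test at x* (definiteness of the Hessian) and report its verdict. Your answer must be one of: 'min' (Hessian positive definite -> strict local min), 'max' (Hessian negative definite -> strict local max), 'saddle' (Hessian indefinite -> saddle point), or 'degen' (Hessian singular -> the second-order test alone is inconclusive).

Compute the Hessian H = grad^2 f:
  H = [[8, 3], [3, 8]]
Verify stationarity: grad f(x*) = H x* + g = (0, 0).
Eigenvalues of H: 5, 11.
Both eigenvalues > 0, so H is positive definite -> x* is a strict local min.

min


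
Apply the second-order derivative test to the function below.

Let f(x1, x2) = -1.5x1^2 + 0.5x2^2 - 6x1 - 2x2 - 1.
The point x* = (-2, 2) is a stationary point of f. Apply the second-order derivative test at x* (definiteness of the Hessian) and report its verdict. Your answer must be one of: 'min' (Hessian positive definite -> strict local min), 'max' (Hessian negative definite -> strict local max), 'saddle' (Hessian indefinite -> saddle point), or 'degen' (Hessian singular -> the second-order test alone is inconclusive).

Compute the Hessian H = grad^2 f:
  H = [[-3, 0], [0, 1]]
Verify stationarity: grad f(x*) = H x* + g = (0, 0).
Eigenvalues of H: -3, 1.
Eigenvalues have mixed signs, so H is indefinite -> x* is a saddle point.

saddle


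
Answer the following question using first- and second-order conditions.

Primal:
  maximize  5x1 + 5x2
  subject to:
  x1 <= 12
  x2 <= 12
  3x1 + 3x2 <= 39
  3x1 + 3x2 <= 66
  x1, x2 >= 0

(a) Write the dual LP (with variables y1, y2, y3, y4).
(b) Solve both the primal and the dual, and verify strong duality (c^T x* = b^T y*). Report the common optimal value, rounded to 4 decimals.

The standard primal-dual pair for 'max c^T x s.t. A x <= b, x >= 0' is:
  Dual:  min b^T y  s.t.  A^T y >= c,  y >= 0.

So the dual LP is:
  minimize  12y1 + 12y2 + 39y3 + 66y4
  subject to:
    y1 + 3y3 + 3y4 >= 5
    y2 + 3y3 + 3y4 >= 5
    y1, y2, y3, y4 >= 0

Solving the primal: x* = (1, 12).
  primal value c^T x* = 65.
Solving the dual: y* = (0, 0, 1.6667, 0).
  dual value b^T y* = 65.
Strong duality: c^T x* = b^T y*. Confirmed.

65


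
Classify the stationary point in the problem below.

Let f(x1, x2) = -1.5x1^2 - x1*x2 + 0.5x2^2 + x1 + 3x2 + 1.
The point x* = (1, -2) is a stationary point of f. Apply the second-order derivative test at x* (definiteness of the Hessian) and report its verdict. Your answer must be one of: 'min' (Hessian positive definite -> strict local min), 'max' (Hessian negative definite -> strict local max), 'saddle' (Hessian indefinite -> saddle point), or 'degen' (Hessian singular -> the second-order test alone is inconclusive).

Compute the Hessian H = grad^2 f:
  H = [[-3, -1], [-1, 1]]
Verify stationarity: grad f(x*) = H x* + g = (0, 0).
Eigenvalues of H: -3.2361, 1.2361.
Eigenvalues have mixed signs, so H is indefinite -> x* is a saddle point.

saddle


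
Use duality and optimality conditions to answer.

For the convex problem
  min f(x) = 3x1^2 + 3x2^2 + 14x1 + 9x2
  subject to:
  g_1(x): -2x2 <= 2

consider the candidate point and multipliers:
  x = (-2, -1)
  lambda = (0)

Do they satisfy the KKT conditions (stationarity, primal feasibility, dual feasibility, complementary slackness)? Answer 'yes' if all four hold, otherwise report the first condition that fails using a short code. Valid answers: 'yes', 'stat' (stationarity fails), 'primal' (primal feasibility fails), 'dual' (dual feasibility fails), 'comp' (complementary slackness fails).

Gradient of f: grad f(x) = Q x + c = (2, 3)
Constraint values g_i(x) = a_i^T x - b_i:
  g_1((-2, -1)) = 0
Stationarity residual: grad f(x) + sum_i lambda_i a_i = (2, 3)
  -> stationarity FAILS
Primal feasibility (all g_i <= 0): OK
Dual feasibility (all lambda_i >= 0): OK
Complementary slackness (lambda_i * g_i(x) = 0 for all i): OK

Verdict: the first failing condition is stationarity -> stat.

stat


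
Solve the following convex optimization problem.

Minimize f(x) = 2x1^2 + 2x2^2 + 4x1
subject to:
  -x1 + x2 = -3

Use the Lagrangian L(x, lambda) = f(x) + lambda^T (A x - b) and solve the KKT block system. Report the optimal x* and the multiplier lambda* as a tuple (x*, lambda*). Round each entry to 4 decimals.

Form the Lagrangian:
  L(x, lambda) = (1/2) x^T Q x + c^T x + lambda^T (A x - b)
Stationarity (grad_x L = 0): Q x + c + A^T lambda = 0.
Primal feasibility: A x = b.

This gives the KKT block system:
  [ Q   A^T ] [ x     ]   [-c ]
  [ A    0  ] [ lambda ] = [ b ]

Solving the linear system:
  x*      = (1, -2)
  lambda* = (8)
  f(x*)   = 14

x* = (1, -2), lambda* = (8)


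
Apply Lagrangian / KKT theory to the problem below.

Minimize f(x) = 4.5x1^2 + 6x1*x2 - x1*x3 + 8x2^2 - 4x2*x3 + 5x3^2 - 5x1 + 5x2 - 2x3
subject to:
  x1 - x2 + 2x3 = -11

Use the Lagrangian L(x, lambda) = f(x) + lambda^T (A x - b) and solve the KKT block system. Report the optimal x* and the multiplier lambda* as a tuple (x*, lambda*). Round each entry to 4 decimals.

Form the Lagrangian:
  L(x, lambda) = (1/2) x^T Q x + c^T x + lambda^T (A x - b)
Stationarity (grad_x L = 0): Q x + c + A^T lambda = 0.
Primal feasibility: A x = b.

This gives the KKT block system:
  [ Q   A^T ] [ x     ]   [-c ]
  [ A    0  ] [ lambda ] = [ b ]

Solving the linear system:
  x*      = (-2.7392, 1.048, -3.6064)
  lambda* = (19.7584)
  f(x*)   = 121.7456

x* = (-2.7392, 1.048, -3.6064), lambda* = (19.7584)


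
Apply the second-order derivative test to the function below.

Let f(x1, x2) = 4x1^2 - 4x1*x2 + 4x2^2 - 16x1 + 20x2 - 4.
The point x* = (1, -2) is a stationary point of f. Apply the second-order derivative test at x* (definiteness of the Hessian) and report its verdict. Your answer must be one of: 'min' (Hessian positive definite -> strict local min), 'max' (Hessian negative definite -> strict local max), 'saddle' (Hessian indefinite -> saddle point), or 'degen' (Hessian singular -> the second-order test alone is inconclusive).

Compute the Hessian H = grad^2 f:
  H = [[8, -4], [-4, 8]]
Verify stationarity: grad f(x*) = H x* + g = (0, 0).
Eigenvalues of H: 4, 12.
Both eigenvalues > 0, so H is positive definite -> x* is a strict local min.

min


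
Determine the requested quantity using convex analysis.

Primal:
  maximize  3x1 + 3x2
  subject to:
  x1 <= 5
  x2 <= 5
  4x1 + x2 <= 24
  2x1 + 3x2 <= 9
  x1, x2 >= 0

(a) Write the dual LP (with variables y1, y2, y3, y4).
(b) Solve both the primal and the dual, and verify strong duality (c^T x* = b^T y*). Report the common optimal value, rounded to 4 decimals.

The standard primal-dual pair for 'max c^T x s.t. A x <= b, x >= 0' is:
  Dual:  min b^T y  s.t.  A^T y >= c,  y >= 0.

So the dual LP is:
  minimize  5y1 + 5y2 + 24y3 + 9y4
  subject to:
    y1 + 4y3 + 2y4 >= 3
    y2 + y3 + 3y4 >= 3
    y1, y2, y3, y4 >= 0

Solving the primal: x* = (4.5, 0).
  primal value c^T x* = 13.5.
Solving the dual: y* = (0, 0, 0, 1.5).
  dual value b^T y* = 13.5.
Strong duality: c^T x* = b^T y*. Confirmed.

13.5


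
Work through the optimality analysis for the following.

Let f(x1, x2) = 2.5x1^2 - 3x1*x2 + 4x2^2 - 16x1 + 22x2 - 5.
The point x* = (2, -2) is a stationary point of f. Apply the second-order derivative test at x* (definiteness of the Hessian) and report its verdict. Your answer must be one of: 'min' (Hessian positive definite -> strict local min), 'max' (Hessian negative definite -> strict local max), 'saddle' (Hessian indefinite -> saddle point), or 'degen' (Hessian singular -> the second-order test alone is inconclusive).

Compute the Hessian H = grad^2 f:
  H = [[5, -3], [-3, 8]]
Verify stationarity: grad f(x*) = H x* + g = (0, 0).
Eigenvalues of H: 3.1459, 9.8541.
Both eigenvalues > 0, so H is positive definite -> x* is a strict local min.

min


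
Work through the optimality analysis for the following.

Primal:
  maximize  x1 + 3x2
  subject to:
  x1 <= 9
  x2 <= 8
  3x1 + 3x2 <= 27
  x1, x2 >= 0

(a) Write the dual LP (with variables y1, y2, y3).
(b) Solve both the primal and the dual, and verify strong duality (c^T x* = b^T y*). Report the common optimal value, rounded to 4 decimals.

The standard primal-dual pair for 'max c^T x s.t. A x <= b, x >= 0' is:
  Dual:  min b^T y  s.t.  A^T y >= c,  y >= 0.

So the dual LP is:
  minimize  9y1 + 8y2 + 27y3
  subject to:
    y1 + 3y3 >= 1
    y2 + 3y3 >= 3
    y1, y2, y3 >= 0

Solving the primal: x* = (1, 8).
  primal value c^T x* = 25.
Solving the dual: y* = (0, 2, 0.3333).
  dual value b^T y* = 25.
Strong duality: c^T x* = b^T y*. Confirmed.

25


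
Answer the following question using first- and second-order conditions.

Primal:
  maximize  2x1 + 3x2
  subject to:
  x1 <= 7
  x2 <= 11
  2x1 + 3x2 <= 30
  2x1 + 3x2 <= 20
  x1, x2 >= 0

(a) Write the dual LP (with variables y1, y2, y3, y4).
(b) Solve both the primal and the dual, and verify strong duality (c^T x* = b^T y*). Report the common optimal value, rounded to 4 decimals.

The standard primal-dual pair for 'max c^T x s.t. A x <= b, x >= 0' is:
  Dual:  min b^T y  s.t.  A^T y >= c,  y >= 0.

So the dual LP is:
  minimize  7y1 + 11y2 + 30y3 + 20y4
  subject to:
    y1 + 2y3 + 2y4 >= 2
    y2 + 3y3 + 3y4 >= 3
    y1, y2, y3, y4 >= 0

Solving the primal: x* = (0, 6.6667).
  primal value c^T x* = 20.
Solving the dual: y* = (0, 0, 0, 1).
  dual value b^T y* = 20.
Strong duality: c^T x* = b^T y*. Confirmed.

20


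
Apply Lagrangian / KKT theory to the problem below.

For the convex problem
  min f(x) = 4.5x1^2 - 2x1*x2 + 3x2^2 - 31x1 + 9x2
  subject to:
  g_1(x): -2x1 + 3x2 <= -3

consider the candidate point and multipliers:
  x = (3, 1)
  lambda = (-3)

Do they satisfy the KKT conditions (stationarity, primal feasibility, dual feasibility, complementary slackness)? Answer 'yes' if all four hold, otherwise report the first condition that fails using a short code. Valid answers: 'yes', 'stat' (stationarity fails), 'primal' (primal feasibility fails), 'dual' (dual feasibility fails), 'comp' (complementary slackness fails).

Gradient of f: grad f(x) = Q x + c = (-6, 9)
Constraint values g_i(x) = a_i^T x - b_i:
  g_1((3, 1)) = 0
Stationarity residual: grad f(x) + sum_i lambda_i a_i = (0, 0)
  -> stationarity OK
Primal feasibility (all g_i <= 0): OK
Dual feasibility (all lambda_i >= 0): FAILS
Complementary slackness (lambda_i * g_i(x) = 0 for all i): OK

Verdict: the first failing condition is dual_feasibility -> dual.

dual


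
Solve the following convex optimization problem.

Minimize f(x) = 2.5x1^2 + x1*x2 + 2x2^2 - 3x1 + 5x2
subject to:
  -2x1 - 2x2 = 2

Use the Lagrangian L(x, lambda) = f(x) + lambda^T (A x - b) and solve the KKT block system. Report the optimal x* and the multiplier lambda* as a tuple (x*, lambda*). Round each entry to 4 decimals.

Form the Lagrangian:
  L(x, lambda) = (1/2) x^T Q x + c^T x + lambda^T (A x - b)
Stationarity (grad_x L = 0): Q x + c + A^T lambda = 0.
Primal feasibility: A x = b.

This gives the KKT block system:
  [ Q   A^T ] [ x     ]   [-c ]
  [ A    0  ] [ lambda ] = [ b ]

Solving the linear system:
  x*      = (0.7143, -1.7143)
  lambda* = (-0.5714)
  f(x*)   = -4.7857

x* = (0.7143, -1.7143), lambda* = (-0.5714)


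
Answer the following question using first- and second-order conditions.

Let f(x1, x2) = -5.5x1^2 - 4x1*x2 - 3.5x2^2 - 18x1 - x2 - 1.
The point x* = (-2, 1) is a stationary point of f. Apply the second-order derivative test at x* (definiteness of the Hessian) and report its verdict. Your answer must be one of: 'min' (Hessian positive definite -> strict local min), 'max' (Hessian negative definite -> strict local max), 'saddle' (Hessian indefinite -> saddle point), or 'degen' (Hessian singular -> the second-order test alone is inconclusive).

Compute the Hessian H = grad^2 f:
  H = [[-11, -4], [-4, -7]]
Verify stationarity: grad f(x*) = H x* + g = (0, 0).
Eigenvalues of H: -13.4721, -4.5279.
Both eigenvalues < 0, so H is negative definite -> x* is a strict local max.

max


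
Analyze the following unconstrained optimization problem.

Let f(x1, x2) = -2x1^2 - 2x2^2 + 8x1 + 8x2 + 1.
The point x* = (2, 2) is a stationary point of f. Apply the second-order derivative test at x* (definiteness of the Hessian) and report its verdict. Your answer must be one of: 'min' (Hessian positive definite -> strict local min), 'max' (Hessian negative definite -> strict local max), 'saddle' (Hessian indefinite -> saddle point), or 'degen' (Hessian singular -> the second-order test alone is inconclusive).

Compute the Hessian H = grad^2 f:
  H = [[-4, 0], [0, -4]]
Verify stationarity: grad f(x*) = H x* + g = (0, 0).
Eigenvalues of H: -4, -4.
Both eigenvalues < 0, so H is negative definite -> x* is a strict local max.

max


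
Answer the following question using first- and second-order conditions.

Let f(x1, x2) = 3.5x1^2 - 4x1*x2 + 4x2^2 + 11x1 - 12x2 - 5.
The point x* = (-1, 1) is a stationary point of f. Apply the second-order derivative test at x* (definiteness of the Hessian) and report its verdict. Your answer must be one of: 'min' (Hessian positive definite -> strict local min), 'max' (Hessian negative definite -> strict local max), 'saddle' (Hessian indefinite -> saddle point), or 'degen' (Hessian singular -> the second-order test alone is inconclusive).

Compute the Hessian H = grad^2 f:
  H = [[7, -4], [-4, 8]]
Verify stationarity: grad f(x*) = H x* + g = (0, 0).
Eigenvalues of H: 3.4689, 11.5311.
Both eigenvalues > 0, so H is positive definite -> x* is a strict local min.

min


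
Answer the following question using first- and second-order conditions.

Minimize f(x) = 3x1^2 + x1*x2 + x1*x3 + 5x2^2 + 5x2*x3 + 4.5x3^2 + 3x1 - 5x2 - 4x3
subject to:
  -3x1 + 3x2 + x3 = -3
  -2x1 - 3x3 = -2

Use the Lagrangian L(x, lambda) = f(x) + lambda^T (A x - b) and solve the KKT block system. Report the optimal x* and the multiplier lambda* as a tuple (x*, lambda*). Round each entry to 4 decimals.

Form the Lagrangian:
  L(x, lambda) = (1/2) x^T Q x + c^T x + lambda^T (A x - b)
Stationarity (grad_x L = 0): Q x + c + A^T lambda = 0.
Primal feasibility: A x = b.

This gives the KKT block system:
  [ Q   A^T ] [ x     ]   [-c ]
  [ A    0  ] [ lambda ] = [ b ]

Solving the linear system:
  x*      = (0.6586, -0.4172, 0.2276)
  lambda* = (2.4586, -0.3069)
  f(x*)   = 4.9569

x* = (0.6586, -0.4172, 0.2276), lambda* = (2.4586, -0.3069)


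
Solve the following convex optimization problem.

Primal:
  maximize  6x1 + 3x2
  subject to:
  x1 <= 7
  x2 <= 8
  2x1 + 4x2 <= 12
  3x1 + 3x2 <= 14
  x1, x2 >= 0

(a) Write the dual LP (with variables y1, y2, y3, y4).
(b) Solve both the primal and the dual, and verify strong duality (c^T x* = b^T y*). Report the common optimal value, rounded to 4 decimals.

The standard primal-dual pair for 'max c^T x s.t. A x <= b, x >= 0' is:
  Dual:  min b^T y  s.t.  A^T y >= c,  y >= 0.

So the dual LP is:
  minimize  7y1 + 8y2 + 12y3 + 14y4
  subject to:
    y1 + 2y3 + 3y4 >= 6
    y2 + 4y3 + 3y4 >= 3
    y1, y2, y3, y4 >= 0

Solving the primal: x* = (4.6667, 0).
  primal value c^T x* = 28.
Solving the dual: y* = (0, 0, 0, 2).
  dual value b^T y* = 28.
Strong duality: c^T x* = b^T y*. Confirmed.

28


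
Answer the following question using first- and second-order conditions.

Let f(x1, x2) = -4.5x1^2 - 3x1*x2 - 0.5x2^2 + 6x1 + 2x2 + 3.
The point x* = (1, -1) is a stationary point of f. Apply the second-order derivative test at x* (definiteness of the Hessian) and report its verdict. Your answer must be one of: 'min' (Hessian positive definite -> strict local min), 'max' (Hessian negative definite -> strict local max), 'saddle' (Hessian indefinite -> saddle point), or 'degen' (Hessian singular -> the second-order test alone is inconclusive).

Compute the Hessian H = grad^2 f:
  H = [[-9, -3], [-3, -1]]
Verify stationarity: grad f(x*) = H x* + g = (0, 0).
Eigenvalues of H: -10, 0.
H has a zero eigenvalue (singular; negative semidefinite but not definite), so H is neither positive definite, negative definite, nor indefinite. The second-order test alone is inconclusive -> degen.
(Indeed, f is constant along the null direction of H through x*, so x* is not a strict local extremum.)

degen


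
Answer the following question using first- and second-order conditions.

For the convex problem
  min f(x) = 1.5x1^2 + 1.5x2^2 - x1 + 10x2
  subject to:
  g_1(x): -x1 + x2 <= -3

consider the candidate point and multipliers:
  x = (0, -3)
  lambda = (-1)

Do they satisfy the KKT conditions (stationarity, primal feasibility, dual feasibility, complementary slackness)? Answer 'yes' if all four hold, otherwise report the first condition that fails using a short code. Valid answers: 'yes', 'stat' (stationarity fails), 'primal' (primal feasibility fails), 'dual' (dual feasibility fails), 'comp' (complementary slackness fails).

Gradient of f: grad f(x) = Q x + c = (-1, 1)
Constraint values g_i(x) = a_i^T x - b_i:
  g_1((0, -3)) = 0
Stationarity residual: grad f(x) + sum_i lambda_i a_i = (0, 0)
  -> stationarity OK
Primal feasibility (all g_i <= 0): OK
Dual feasibility (all lambda_i >= 0): FAILS
Complementary slackness (lambda_i * g_i(x) = 0 for all i): OK

Verdict: the first failing condition is dual_feasibility -> dual.

dual


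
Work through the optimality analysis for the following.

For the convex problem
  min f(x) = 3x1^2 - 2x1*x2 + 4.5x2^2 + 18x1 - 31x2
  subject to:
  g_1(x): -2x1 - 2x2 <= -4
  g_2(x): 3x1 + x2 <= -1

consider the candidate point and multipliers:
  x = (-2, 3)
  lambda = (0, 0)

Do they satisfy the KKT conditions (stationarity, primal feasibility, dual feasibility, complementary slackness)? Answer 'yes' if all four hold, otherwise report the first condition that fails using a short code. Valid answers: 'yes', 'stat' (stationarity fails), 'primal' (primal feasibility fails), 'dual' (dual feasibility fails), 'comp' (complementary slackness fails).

Gradient of f: grad f(x) = Q x + c = (0, 0)
Constraint values g_i(x) = a_i^T x - b_i:
  g_1((-2, 3)) = 2
  g_2((-2, 3)) = -2
Stationarity residual: grad f(x) + sum_i lambda_i a_i = (0, 0)
  -> stationarity OK
Primal feasibility (all g_i <= 0): FAILS
Dual feasibility (all lambda_i >= 0): OK
Complementary slackness (lambda_i * g_i(x) = 0 for all i): OK

Verdict: the first failing condition is primal_feasibility -> primal.

primal


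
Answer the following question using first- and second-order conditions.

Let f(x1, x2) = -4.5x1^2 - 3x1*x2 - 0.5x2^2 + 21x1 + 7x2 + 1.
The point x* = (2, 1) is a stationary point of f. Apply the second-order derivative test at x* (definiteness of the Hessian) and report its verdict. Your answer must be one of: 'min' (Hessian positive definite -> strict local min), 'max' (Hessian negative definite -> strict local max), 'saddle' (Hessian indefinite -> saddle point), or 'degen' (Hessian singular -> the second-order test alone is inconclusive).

Compute the Hessian H = grad^2 f:
  H = [[-9, -3], [-3, -1]]
Verify stationarity: grad f(x*) = H x* + g = (0, 0).
Eigenvalues of H: -10, 0.
H has a zero eigenvalue (singular; negative semidefinite but not definite), so H is neither positive definite, negative definite, nor indefinite. The second-order test alone is inconclusive -> degen.
(Indeed, f is constant along the null direction of H through x*, so x* is not a strict local extremum.)

degen


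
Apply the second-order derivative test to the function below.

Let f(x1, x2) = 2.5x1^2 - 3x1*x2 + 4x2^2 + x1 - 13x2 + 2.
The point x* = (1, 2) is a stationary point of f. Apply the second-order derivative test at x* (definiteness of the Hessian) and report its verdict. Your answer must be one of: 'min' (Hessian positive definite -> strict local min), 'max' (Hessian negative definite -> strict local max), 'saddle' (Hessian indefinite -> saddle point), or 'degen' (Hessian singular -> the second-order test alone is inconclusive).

Compute the Hessian H = grad^2 f:
  H = [[5, -3], [-3, 8]]
Verify stationarity: grad f(x*) = H x* + g = (0, 0).
Eigenvalues of H: 3.1459, 9.8541.
Both eigenvalues > 0, so H is positive definite -> x* is a strict local min.

min


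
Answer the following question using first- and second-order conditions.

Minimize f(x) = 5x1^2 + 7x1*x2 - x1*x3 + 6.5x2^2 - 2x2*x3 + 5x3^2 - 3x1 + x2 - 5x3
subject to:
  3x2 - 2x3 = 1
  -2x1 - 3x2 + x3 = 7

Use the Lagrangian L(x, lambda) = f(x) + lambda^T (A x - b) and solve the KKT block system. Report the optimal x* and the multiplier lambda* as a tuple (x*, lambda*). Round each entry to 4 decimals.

Form the Lagrangian:
  L(x, lambda) = (1/2) x^T Q x + c^T x + lambda^T (A x - b)
Stationarity (grad_x L = 0): Q x + c + A^T lambda = 0.
Primal feasibility: A x = b.

This gives the KKT block system:
  [ Q   A^T ] [ x     ]   [-c ]
  [ A    0  ] [ lambda ] = [ b ]

Solving the linear system:
  x*      = (-3.8512, 0.1349, -0.2977)
  lambda* = (-12.2651, -20.1349)
  f(x*)   = 83.193

x* = (-3.8512, 0.1349, -0.2977), lambda* = (-12.2651, -20.1349)


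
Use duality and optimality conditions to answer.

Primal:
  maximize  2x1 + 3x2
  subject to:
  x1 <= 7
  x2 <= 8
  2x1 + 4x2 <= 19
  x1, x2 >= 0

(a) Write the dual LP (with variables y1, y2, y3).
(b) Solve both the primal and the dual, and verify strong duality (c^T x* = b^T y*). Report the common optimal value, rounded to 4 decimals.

The standard primal-dual pair for 'max c^T x s.t. A x <= b, x >= 0' is:
  Dual:  min b^T y  s.t.  A^T y >= c,  y >= 0.

So the dual LP is:
  minimize  7y1 + 8y2 + 19y3
  subject to:
    y1 + 2y3 >= 2
    y2 + 4y3 >= 3
    y1, y2, y3 >= 0

Solving the primal: x* = (7, 1.25).
  primal value c^T x* = 17.75.
Solving the dual: y* = (0.5, 0, 0.75).
  dual value b^T y* = 17.75.
Strong duality: c^T x* = b^T y*. Confirmed.

17.75


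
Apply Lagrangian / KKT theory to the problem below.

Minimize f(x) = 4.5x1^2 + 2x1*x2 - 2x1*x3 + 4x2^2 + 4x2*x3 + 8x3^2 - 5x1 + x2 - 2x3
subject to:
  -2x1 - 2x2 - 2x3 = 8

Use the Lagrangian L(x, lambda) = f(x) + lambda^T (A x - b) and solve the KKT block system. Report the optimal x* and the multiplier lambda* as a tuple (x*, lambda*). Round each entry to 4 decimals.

Form the Lagrangian:
  L(x, lambda) = (1/2) x^T Q x + c^T x + lambda^T (A x - b)
Stationarity (grad_x L = 0): Q x + c + A^T lambda = 0.
Primal feasibility: A x = b.

This gives the KKT block system:
  [ Q   A^T ] [ x     ]   [-c ]
  [ A    0  ] [ lambda ] = [ b ]

Solving the linear system:
  x*      = (-1.3846, -1.8029, -0.8125)
  lambda* = (-9.7212)
  f(x*)   = 42.2572

x* = (-1.3846, -1.8029, -0.8125), lambda* = (-9.7212)


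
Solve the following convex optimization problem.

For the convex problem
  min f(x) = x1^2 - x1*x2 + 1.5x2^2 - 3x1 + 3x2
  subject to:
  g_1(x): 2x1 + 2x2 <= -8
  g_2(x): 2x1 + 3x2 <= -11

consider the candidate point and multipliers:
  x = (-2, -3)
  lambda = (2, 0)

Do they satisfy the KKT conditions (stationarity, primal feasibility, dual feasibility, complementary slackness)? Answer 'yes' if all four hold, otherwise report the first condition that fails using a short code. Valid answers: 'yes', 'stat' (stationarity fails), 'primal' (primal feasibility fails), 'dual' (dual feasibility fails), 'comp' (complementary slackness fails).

Gradient of f: grad f(x) = Q x + c = (-4, -4)
Constraint values g_i(x) = a_i^T x - b_i:
  g_1((-2, -3)) = -2
  g_2((-2, -3)) = -2
Stationarity residual: grad f(x) + sum_i lambda_i a_i = (0, 0)
  -> stationarity OK
Primal feasibility (all g_i <= 0): OK
Dual feasibility (all lambda_i >= 0): OK
Complementary slackness (lambda_i * g_i(x) = 0 for all i): FAILS

Verdict: the first failing condition is complementary_slackness -> comp.

comp


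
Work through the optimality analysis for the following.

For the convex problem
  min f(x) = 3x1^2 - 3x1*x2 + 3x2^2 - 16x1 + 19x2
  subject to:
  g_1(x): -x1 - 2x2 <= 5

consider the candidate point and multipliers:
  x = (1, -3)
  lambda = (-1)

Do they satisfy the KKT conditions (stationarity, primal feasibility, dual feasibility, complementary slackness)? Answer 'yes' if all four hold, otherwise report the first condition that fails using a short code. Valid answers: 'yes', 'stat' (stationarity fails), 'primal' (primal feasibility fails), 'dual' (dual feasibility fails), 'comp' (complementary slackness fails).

Gradient of f: grad f(x) = Q x + c = (-1, -2)
Constraint values g_i(x) = a_i^T x - b_i:
  g_1((1, -3)) = 0
Stationarity residual: grad f(x) + sum_i lambda_i a_i = (0, 0)
  -> stationarity OK
Primal feasibility (all g_i <= 0): OK
Dual feasibility (all lambda_i >= 0): FAILS
Complementary slackness (lambda_i * g_i(x) = 0 for all i): OK

Verdict: the first failing condition is dual_feasibility -> dual.

dual
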